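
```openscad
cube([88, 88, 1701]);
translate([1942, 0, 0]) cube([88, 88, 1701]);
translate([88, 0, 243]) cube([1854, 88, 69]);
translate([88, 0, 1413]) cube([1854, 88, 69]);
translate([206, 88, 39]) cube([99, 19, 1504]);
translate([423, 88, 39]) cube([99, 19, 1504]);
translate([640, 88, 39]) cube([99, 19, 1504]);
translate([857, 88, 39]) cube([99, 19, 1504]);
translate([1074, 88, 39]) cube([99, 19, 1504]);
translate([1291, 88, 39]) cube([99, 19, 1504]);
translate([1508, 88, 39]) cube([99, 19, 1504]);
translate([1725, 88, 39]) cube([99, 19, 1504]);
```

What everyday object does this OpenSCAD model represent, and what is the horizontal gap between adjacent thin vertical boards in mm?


A fence section. The picket gap is 118 mm.

Two posts, two rails, 8 pickets — a fence section. Span 1854 mm holds 8 pickets of 99 mm with 9 equal gaps: ⌊(1854 − 8·99) / 9⌋ = 118 mm.


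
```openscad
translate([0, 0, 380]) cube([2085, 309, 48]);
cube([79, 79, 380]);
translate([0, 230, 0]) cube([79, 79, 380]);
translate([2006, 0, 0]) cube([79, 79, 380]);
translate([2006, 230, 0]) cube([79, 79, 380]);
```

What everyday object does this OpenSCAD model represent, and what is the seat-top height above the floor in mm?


A bench. The seat-top height is 428 mm.

A long slab on four corner posts — a bench. The slab sits at z = 380 with thickness 48, so the top is 380 + 48 = 428 mm.


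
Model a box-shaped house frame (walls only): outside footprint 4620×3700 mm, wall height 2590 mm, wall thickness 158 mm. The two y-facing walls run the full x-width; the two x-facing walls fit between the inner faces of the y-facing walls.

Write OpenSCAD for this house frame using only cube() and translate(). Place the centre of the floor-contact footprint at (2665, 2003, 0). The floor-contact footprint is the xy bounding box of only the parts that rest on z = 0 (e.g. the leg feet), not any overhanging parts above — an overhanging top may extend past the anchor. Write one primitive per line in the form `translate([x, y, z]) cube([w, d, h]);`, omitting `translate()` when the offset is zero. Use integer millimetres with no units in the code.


translate([355, 153, 0]) cube([4620, 158, 2590]);
translate([355, 3695, 0]) cube([4620, 158, 2590]);
translate([355, 311, 0]) cube([158, 3384, 2590]);
translate([4817, 311, 0]) cube([158, 3384, 2590]);


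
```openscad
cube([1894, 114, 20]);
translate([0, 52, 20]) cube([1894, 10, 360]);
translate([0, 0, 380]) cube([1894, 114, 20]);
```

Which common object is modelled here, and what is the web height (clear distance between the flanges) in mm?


An I-beam. The web height is 360 mm.

Two wide flanges with a thin centred web — an I-beam. Overall 400 mm minus two 20 mm flanges gives a web of 400 − 2·20 = 360 mm.


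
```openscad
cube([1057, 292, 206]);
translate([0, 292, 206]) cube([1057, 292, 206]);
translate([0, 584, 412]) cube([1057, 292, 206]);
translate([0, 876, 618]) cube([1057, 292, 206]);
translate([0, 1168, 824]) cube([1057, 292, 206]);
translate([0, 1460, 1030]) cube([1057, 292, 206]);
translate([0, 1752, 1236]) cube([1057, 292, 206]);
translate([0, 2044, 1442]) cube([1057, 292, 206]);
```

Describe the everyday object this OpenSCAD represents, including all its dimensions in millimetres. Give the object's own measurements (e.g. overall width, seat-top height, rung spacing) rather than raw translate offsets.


A straight staircase of 8 solid steps. Each step is 1057 mm wide (x), 292 mm deep (y, the going) and 206 mm tall (the rise). The first step rests on the floor; each subsequent step sits one going further in +y and one rise higher in +z, directly behind and above the previous step with no overlap.


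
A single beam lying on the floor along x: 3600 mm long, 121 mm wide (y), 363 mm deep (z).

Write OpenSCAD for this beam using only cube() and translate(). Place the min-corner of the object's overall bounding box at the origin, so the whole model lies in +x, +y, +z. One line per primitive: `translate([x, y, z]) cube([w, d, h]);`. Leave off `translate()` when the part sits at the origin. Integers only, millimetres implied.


cube([3600, 121, 363]);


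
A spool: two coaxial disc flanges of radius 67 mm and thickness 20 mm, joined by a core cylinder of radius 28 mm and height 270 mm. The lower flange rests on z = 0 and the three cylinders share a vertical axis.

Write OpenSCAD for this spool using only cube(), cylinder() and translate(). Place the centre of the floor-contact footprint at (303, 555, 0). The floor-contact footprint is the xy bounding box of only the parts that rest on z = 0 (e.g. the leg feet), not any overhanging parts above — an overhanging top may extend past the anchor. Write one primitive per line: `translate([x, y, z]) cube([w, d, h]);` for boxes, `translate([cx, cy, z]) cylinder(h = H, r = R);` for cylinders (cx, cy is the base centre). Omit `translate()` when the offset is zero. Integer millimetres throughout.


translate([303, 555, 0]) cylinder(h = 20, r = 67);
translate([303, 555, 20]) cylinder(h = 270, r = 28);
translate([303, 555, 290]) cylinder(h = 20, r = 67);


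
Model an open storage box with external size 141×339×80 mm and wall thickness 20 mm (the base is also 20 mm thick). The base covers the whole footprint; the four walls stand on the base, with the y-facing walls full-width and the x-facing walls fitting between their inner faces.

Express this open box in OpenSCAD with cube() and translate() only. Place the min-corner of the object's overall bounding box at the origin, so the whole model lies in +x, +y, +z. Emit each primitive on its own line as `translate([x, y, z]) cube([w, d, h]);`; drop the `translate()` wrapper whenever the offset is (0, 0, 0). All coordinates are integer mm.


cube([141, 339, 20]);
translate([0, 0, 20]) cube([141, 20, 60]);
translate([0, 319, 20]) cube([141, 20, 60]);
translate([0, 20, 20]) cube([20, 299, 60]);
translate([121, 20, 20]) cube([20, 299, 60]);


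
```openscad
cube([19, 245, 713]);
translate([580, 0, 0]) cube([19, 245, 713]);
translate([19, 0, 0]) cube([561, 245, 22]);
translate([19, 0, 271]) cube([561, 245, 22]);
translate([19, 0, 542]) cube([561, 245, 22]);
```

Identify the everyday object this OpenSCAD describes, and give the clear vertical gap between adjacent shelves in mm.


A bookshelf. The clear shelf gap is 249 mm.

Two tall side panels with 3 horizontal boards between them — a bookshelf. The first two shelf undersides are at z = 0 and z = 271; with shelf thickness 22, the clear gap is 271 − 0 − 22 = 249 mm.


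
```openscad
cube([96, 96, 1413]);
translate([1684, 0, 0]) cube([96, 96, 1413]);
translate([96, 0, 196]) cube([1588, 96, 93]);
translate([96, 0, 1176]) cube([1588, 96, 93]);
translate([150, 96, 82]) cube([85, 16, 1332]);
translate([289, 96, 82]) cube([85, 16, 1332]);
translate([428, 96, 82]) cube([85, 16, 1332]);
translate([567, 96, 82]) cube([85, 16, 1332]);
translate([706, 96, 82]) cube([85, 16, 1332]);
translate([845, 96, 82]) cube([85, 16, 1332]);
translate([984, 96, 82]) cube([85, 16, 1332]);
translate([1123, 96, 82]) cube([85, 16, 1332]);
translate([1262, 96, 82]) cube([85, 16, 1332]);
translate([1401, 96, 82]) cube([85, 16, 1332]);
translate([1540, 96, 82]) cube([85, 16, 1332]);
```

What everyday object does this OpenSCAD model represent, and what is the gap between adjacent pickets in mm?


A fence section. The picket gap is 54 mm.

Two posts, two rails, 11 pickets — a fence section. Span 1588 mm holds 11 pickets of 85 mm with 12 equal gaps: ⌊(1588 − 11·85) / 12⌋ = 54 mm.


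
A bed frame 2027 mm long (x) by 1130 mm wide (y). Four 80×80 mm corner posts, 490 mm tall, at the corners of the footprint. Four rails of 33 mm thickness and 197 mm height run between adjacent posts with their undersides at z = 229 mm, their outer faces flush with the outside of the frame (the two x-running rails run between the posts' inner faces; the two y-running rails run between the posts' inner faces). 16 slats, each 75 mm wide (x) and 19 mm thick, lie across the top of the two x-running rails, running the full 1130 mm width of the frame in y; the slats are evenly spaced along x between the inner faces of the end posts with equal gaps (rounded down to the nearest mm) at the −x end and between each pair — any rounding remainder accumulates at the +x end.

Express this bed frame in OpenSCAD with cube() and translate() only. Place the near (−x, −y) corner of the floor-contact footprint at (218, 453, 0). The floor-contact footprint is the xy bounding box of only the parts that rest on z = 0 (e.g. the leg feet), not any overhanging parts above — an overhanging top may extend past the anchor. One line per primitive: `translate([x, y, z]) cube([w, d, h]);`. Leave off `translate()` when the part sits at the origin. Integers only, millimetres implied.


translate([218, 453, 0]) cube([80, 80, 490]);
translate([218, 1503, 0]) cube([80, 80, 490]);
translate([2165, 453, 0]) cube([80, 80, 490]);
translate([2165, 1503, 0]) cube([80, 80, 490]);
translate([298, 453, 229]) cube([1867, 33, 197]);
translate([298, 1550, 229]) cube([1867, 33, 197]);
translate([218, 533, 229]) cube([33, 970, 197]);
translate([2212, 533, 229]) cube([33, 970, 197]);
translate([337, 453, 426]) cube([75, 1130, 19]);
translate([451, 453, 426]) cube([75, 1130, 19]);
translate([565, 453, 426]) cube([75, 1130, 19]);
translate([679, 453, 426]) cube([75, 1130, 19]);
translate([793, 453, 426]) cube([75, 1130, 19]);
translate([907, 453, 426]) cube([75, 1130, 19]);
translate([1021, 453, 426]) cube([75, 1130, 19]);
translate([1135, 453, 426]) cube([75, 1130, 19]);
translate([1249, 453, 426]) cube([75, 1130, 19]);
translate([1363, 453, 426]) cube([75, 1130, 19]);
translate([1477, 453, 426]) cube([75, 1130, 19]);
translate([1591, 453, 426]) cube([75, 1130, 19]);
translate([1705, 453, 426]) cube([75, 1130, 19]);
translate([1819, 453, 426]) cube([75, 1130, 19]);
translate([1933, 453, 426]) cube([75, 1130, 19]);
translate([2047, 453, 426]) cube([75, 1130, 19]);


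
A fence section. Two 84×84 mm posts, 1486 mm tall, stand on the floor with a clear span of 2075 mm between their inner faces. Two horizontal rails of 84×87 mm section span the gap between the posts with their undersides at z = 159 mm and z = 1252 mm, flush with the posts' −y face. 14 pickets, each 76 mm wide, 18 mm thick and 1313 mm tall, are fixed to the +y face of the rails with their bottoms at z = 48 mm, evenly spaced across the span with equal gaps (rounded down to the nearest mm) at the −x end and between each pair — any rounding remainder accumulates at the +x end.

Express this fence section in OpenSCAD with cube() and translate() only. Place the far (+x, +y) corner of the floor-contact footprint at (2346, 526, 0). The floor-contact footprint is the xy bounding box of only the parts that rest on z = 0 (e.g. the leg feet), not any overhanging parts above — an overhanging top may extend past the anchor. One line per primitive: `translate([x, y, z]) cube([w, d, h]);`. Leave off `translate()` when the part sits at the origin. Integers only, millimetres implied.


translate([103, 442, 0]) cube([84, 84, 1486]);
translate([2262, 442, 0]) cube([84, 84, 1486]);
translate([187, 442, 159]) cube([2075, 84, 87]);
translate([187, 442, 1252]) cube([2075, 84, 87]);
translate([254, 526, 48]) cube([76, 18, 1313]);
translate([397, 526, 48]) cube([76, 18, 1313]);
translate([540, 526, 48]) cube([76, 18, 1313]);
translate([683, 526, 48]) cube([76, 18, 1313]);
translate([826, 526, 48]) cube([76, 18, 1313]);
translate([969, 526, 48]) cube([76, 18, 1313]);
translate([1112, 526, 48]) cube([76, 18, 1313]);
translate([1255, 526, 48]) cube([76, 18, 1313]);
translate([1398, 526, 48]) cube([76, 18, 1313]);
translate([1541, 526, 48]) cube([76, 18, 1313]);
translate([1684, 526, 48]) cube([76, 18, 1313]);
translate([1827, 526, 48]) cube([76, 18, 1313]);
translate([1970, 526, 48]) cube([76, 18, 1313]);
translate([2113, 526, 48]) cube([76, 18, 1313]);


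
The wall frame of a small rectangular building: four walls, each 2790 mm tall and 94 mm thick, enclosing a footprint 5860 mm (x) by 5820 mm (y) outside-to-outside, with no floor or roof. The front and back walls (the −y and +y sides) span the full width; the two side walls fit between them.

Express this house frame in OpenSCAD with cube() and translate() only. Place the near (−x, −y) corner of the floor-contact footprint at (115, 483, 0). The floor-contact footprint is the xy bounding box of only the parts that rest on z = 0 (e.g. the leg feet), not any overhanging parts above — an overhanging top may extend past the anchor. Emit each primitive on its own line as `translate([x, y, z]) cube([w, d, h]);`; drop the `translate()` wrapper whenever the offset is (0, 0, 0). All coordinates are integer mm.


translate([115, 483, 0]) cube([5860, 94, 2790]);
translate([115, 6209, 0]) cube([5860, 94, 2790]);
translate([115, 577, 0]) cube([94, 5632, 2790]);
translate([5881, 577, 0]) cube([94, 5632, 2790]);


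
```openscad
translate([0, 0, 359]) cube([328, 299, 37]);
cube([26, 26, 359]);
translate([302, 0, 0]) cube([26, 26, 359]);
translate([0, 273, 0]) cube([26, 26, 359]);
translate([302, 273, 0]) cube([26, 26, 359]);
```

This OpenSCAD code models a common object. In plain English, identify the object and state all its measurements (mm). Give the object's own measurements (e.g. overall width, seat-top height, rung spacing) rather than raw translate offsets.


A simple wooden stool: a rectangular seat 328 mm (x) by 299 mm (y), 37 mm thick, top face at z = 396 mm, on four square legs, each 26×26 mm in cross-section. The legs rest on z = 0, each flush with a corner of the seat.


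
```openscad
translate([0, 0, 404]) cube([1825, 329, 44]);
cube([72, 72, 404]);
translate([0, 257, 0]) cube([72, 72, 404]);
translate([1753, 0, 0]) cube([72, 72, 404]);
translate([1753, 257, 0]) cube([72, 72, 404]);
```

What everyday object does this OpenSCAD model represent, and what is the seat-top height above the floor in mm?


A bench. The seat-top height is 448 mm.

A long slab on four corner posts — a bench. The slab sits at z = 404 with thickness 44, so the top is 404 + 44 = 448 mm.


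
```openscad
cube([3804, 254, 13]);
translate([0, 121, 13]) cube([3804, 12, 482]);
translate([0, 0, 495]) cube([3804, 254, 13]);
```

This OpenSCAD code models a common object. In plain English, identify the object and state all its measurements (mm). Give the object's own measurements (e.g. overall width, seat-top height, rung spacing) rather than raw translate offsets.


An I-beam lying along x, 3804 mm long. Overall section height 508 mm. Two flanges 254 mm wide (y) and 13 mm thick, one on the floor and one at the top; a web 12 mm thick runs between them, centred on the flange width.


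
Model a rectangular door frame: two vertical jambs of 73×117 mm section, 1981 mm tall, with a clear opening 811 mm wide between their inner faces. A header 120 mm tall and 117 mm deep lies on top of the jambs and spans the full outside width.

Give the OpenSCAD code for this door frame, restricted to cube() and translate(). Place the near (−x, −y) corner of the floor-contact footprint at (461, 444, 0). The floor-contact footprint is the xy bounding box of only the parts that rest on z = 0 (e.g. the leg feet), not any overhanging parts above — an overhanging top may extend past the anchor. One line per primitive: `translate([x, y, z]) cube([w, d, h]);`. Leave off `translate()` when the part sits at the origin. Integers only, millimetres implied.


translate([461, 444, 0]) cube([73, 117, 1981]);
translate([1345, 444, 0]) cube([73, 117, 1981]);
translate([461, 444, 1981]) cube([957, 117, 120]);


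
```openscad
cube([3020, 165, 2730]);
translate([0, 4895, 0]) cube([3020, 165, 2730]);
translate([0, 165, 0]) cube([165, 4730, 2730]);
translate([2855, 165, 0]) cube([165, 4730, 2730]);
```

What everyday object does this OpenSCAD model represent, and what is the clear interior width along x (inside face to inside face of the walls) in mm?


A house (or room) frame. The interior width is 2690 mm.

Four 2730 mm walls enclosing a rectangle with no floor or roof — a room or house frame. Outside width is 3020 mm and wall thickness is 165 mm, so the interior width is 3020 − 2 × 165 = 2690 mm.


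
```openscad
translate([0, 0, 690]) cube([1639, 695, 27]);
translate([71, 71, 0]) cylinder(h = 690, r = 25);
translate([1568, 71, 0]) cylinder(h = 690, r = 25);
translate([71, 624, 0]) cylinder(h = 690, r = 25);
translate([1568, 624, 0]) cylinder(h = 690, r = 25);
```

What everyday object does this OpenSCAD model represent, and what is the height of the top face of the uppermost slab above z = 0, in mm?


A table. The table height is 717 mm.

A 1639×695×27 slab sits at z = 690 on four Ø50 mm round legs — a table. The top surface is at 690 + 27 = 717 mm.


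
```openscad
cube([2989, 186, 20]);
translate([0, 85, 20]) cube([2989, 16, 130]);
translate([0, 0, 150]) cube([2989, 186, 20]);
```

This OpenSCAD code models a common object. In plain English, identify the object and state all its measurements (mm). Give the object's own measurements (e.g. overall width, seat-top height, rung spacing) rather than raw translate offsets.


An I-beam lying along x, 2989 mm long. Overall section height 170 mm. Two flanges 186 mm wide (y) and 20 mm thick, one on the floor and one at the top; a web 16 mm thick runs between them, centred on the flange width.


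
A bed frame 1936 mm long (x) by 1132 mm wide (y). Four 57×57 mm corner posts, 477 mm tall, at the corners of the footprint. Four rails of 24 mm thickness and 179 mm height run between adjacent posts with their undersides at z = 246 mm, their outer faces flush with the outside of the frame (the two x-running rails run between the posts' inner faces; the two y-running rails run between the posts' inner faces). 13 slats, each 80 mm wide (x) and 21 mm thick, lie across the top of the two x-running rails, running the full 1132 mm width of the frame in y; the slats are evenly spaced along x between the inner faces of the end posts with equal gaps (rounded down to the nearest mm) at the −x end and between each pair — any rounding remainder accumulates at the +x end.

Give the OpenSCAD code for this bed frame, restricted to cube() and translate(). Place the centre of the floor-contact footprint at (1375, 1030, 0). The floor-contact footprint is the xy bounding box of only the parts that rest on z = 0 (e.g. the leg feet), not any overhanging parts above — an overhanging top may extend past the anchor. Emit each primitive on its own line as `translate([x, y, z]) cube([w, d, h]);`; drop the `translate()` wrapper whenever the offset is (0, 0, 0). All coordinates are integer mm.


// slat z = rail_z + rail_h = 246 + 179 = 425
// slat gap = ⌊(1822 − 13·80) / 14⌋ = 55
translate([407, 464, 0]) cube([57, 57, 477]);
translate([407, 1539, 0]) cube([57, 57, 477]);
translate([2286, 464, 0]) cube([57, 57, 477]);
translate([2286, 1539, 0]) cube([57, 57, 477]);
translate([464, 464, 246]) cube([1822, 24, 179]);
translate([464, 1572, 246]) cube([1822, 24, 179]);
translate([407, 521, 246]) cube([24, 1018, 179]);
translate([2319, 521, 246]) cube([24, 1018, 179]);
translate([519, 464, 425]) cube([80, 1132, 21]);
translate([654, 464, 425]) cube([80, 1132, 21]);
translate([789, 464, 425]) cube([80, 1132, 21]);
translate([924, 464, 425]) cube([80, 1132, 21]);
translate([1059, 464, 425]) cube([80, 1132, 21]);
translate([1194, 464, 425]) cube([80, 1132, 21]);
translate([1329, 464, 425]) cube([80, 1132, 21]);
translate([1464, 464, 425]) cube([80, 1132, 21]);
translate([1599, 464, 425]) cube([80, 1132, 21]);
translate([1734, 464, 425]) cube([80, 1132, 21]);
translate([1869, 464, 425]) cube([80, 1132, 21]);
translate([2004, 464, 425]) cube([80, 1132, 21]);
translate([2139, 464, 425]) cube([80, 1132, 21]);


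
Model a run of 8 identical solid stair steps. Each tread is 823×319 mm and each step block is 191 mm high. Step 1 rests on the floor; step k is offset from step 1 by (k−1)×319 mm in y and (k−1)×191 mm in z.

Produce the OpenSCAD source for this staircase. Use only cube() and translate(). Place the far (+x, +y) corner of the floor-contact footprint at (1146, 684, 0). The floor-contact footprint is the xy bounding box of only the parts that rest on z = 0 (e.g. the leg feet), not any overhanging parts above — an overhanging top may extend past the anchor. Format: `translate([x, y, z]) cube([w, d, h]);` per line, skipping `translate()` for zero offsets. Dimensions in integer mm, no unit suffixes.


translate([323, 365, 0]) cube([823, 319, 191]);
translate([323, 684, 191]) cube([823, 319, 191]);
translate([323, 1003, 382]) cube([823, 319, 191]);
translate([323, 1322, 573]) cube([823, 319, 191]);
translate([323, 1641, 764]) cube([823, 319, 191]);
translate([323, 1960, 955]) cube([823, 319, 191]);
translate([323, 2279, 1146]) cube([823, 319, 191]);
translate([323, 2598, 1337]) cube([823, 319, 191]);


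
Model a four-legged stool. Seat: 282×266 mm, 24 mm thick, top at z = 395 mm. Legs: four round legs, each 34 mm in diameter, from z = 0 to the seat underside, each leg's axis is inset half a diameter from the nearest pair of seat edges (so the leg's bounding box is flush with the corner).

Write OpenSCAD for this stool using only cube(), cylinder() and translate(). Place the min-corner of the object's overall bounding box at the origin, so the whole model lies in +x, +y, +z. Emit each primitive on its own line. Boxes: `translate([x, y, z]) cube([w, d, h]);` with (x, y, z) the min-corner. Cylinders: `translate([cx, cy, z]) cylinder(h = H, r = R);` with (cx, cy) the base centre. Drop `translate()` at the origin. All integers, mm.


// leg_h = 395 - 24 = 371
translate([0, 0, 371]) cube([282, 266, 24]);
translate([17, 17, 0]) cylinder(h = 371, r = 17);
translate([265, 17, 0]) cylinder(h = 371, r = 17);
translate([17, 249, 0]) cylinder(h = 371, r = 17);
translate([265, 249, 0]) cylinder(h = 371, r = 17);


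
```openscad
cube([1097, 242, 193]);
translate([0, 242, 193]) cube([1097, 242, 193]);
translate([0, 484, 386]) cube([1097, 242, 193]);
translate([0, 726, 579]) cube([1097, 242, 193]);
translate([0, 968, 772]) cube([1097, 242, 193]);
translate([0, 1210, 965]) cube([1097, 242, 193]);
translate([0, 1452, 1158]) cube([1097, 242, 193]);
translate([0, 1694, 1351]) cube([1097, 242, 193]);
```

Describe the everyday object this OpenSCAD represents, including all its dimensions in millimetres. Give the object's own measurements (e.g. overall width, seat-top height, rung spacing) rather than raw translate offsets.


A straight staircase of 8 solid steps. Each step is 1097 mm wide (x), 242 mm deep (y, the going) and 193 mm tall (the rise). The first step rests on the floor; each subsequent step sits one going further in +y and one rise higher in +z, directly behind and above the previous step with no overlap.


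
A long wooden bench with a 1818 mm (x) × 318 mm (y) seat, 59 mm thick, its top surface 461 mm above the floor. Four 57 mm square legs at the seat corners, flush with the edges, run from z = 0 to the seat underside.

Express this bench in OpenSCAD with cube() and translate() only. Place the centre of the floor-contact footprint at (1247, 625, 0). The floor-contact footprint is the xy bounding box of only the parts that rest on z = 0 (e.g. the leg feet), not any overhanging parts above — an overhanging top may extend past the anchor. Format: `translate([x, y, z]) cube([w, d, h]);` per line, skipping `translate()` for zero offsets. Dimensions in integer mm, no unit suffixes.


// leg_h = 461 − 59 = 402
translate([338, 466, 402]) cube([1818, 318, 59]);
translate([338, 466, 0]) cube([57, 57, 402]);
translate([338, 727, 0]) cube([57, 57, 402]);
translate([2099, 466, 0]) cube([57, 57, 402]);
translate([2099, 727, 0]) cube([57, 57, 402]);


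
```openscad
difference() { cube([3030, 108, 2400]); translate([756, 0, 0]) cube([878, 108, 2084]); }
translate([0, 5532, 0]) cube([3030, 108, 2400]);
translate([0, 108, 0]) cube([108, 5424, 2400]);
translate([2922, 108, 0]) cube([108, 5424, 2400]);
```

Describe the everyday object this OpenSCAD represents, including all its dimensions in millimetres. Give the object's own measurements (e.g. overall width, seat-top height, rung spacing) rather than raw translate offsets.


A single room: four walls, each 2400 mm tall and 108 mm thick, enclosing an outside footprint 3030×5640 mm (x × y), no floor or roof. The front and back walls (−y and +y sides) run the full x-width; the side walls fit between their inner faces. A door opening 878 mm wide and 2084 mm tall is cut through the front wall from the floor up, its −x edge 756 mm from the wall's −x end.


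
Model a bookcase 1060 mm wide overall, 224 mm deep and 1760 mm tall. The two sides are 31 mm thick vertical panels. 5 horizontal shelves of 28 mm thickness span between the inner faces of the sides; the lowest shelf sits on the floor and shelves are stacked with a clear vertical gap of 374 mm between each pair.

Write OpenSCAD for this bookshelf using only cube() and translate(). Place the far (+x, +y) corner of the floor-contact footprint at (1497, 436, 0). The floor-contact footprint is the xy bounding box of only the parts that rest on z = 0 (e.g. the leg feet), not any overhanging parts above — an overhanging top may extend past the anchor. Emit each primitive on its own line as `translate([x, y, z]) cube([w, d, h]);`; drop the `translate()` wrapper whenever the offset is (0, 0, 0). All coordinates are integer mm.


translate([437, 212, 0]) cube([31, 224, 1760]);
translate([1466, 212, 0]) cube([31, 224, 1760]);
translate([468, 212, 0]) cube([998, 224, 28]);
translate([468, 212, 402]) cube([998, 224, 28]);
translate([468, 212, 804]) cube([998, 224, 28]);
translate([468, 212, 1206]) cube([998, 224, 28]);
translate([468, 212, 1608]) cube([998, 224, 28]);


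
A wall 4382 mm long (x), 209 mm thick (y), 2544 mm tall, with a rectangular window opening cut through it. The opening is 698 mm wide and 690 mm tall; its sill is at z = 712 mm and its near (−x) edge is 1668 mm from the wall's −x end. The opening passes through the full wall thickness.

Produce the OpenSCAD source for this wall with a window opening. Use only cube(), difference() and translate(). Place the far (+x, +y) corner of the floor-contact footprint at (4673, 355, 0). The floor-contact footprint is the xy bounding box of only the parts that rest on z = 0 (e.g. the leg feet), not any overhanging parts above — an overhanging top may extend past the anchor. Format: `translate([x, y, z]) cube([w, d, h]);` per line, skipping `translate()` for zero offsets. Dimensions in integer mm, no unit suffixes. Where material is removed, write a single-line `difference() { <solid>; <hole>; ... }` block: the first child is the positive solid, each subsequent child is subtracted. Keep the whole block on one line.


difference() { translate([291, 146, 0]) cube([4382, 209, 2544]); translate([1959, 146, 712]) cube([698, 209, 690]); }


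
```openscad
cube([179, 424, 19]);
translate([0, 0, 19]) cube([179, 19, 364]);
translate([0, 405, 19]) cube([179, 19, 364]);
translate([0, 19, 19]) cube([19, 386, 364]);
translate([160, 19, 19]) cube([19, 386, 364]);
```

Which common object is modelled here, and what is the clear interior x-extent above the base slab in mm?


An open box. The internal width is 141 mm.

A 179×424 base slab with four walls standing on it — an open box. The base is 179 mm wide and the walls are 19 mm thick, so the internal width is 179 − 2 × 19 = 141 mm.


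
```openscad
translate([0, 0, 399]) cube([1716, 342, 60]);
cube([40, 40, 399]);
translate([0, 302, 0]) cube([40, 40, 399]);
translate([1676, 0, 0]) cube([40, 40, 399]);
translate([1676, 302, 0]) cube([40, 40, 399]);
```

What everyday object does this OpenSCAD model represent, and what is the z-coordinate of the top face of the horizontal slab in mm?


A bench. The seat-top height is 459 mm.

A long slab on four corner posts — a bench. The slab sits at z = 399 with thickness 60, so the top is 399 + 60 = 459 mm.


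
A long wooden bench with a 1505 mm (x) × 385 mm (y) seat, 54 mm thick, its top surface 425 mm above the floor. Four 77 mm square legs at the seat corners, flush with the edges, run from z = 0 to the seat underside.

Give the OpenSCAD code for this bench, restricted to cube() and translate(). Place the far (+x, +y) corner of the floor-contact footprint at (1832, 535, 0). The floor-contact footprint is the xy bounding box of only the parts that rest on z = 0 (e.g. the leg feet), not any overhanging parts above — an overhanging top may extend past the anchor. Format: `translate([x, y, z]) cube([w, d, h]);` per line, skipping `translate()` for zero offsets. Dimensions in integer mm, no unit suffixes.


translate([327, 150, 371]) cube([1505, 385, 54]);
translate([327, 150, 0]) cube([77, 77, 371]);
translate([327, 458, 0]) cube([77, 77, 371]);
translate([1755, 150, 0]) cube([77, 77, 371]);
translate([1755, 458, 0]) cube([77, 77, 371]);


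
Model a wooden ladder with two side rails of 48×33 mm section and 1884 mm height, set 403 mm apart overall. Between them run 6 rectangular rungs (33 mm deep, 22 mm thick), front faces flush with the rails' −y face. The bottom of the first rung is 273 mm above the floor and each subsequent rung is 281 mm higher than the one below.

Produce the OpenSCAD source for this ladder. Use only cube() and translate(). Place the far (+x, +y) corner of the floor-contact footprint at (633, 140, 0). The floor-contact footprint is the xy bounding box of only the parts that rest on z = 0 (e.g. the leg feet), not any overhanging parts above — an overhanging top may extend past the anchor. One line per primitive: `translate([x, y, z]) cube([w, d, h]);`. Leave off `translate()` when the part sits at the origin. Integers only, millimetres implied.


// rung span = 403 - 2*48 = 307
// rung[k] z = 273 + k*281
translate([230, 107, 0]) cube([48, 33, 1884]);
translate([585, 107, 0]) cube([48, 33, 1884]);
translate([278, 107, 273]) cube([307, 33, 22]);
translate([278, 107, 554]) cube([307, 33, 22]);
translate([278, 107, 835]) cube([307, 33, 22]);
translate([278, 107, 1116]) cube([307, 33, 22]);
translate([278, 107, 1397]) cube([307, 33, 22]);
translate([278, 107, 1678]) cube([307, 33, 22]);


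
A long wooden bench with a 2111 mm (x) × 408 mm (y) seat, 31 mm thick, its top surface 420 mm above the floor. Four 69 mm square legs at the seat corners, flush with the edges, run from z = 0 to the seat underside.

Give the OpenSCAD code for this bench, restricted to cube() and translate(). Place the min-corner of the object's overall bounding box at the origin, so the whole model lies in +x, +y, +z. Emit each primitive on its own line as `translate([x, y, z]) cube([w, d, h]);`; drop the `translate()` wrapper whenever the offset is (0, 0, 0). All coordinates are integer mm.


translate([0, 0, 389]) cube([2111, 408, 31]);
cube([69, 69, 389]);
translate([0, 339, 0]) cube([69, 69, 389]);
translate([2042, 0, 0]) cube([69, 69, 389]);
translate([2042, 339, 0]) cube([69, 69, 389]);


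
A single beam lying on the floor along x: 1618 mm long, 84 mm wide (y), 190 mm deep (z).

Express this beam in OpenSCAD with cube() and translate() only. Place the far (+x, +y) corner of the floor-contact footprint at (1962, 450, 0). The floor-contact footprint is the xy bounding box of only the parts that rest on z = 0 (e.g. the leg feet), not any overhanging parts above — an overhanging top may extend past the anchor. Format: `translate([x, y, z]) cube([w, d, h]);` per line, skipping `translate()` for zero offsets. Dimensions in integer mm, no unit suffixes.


translate([344, 366, 0]) cube([1618, 84, 190]);


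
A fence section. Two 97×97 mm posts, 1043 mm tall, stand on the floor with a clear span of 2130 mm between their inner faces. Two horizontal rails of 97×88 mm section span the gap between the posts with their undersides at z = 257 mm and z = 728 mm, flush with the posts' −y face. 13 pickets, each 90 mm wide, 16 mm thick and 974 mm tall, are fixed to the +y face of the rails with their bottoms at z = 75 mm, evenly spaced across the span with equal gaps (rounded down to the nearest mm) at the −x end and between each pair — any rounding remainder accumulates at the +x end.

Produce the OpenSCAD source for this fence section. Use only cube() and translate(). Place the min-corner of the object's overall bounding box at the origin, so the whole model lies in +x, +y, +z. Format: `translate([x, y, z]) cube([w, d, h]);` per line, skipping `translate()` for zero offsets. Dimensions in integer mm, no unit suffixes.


cube([97, 97, 1043]);
translate([2227, 0, 0]) cube([97, 97, 1043]);
translate([97, 0, 257]) cube([2130, 97, 88]);
translate([97, 0, 728]) cube([2130, 97, 88]);
translate([165, 97, 75]) cube([90, 16, 974]);
translate([323, 97, 75]) cube([90, 16, 974]);
translate([481, 97, 75]) cube([90, 16, 974]);
translate([639, 97, 75]) cube([90, 16, 974]);
translate([797, 97, 75]) cube([90, 16, 974]);
translate([955, 97, 75]) cube([90, 16, 974]);
translate([1113, 97, 75]) cube([90, 16, 974]);
translate([1271, 97, 75]) cube([90, 16, 974]);
translate([1429, 97, 75]) cube([90, 16, 974]);
translate([1587, 97, 75]) cube([90, 16, 974]);
translate([1745, 97, 75]) cube([90, 16, 974]);
translate([1903, 97, 75]) cube([90, 16, 974]);
translate([2061, 97, 75]) cube([90, 16, 974]);


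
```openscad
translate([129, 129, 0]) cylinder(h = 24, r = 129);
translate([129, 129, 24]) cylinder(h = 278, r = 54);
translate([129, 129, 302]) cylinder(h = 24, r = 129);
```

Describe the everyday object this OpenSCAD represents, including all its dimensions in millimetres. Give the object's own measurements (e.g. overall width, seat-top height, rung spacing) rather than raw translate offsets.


A spool: two coaxial disc flanges of radius 129 mm and thickness 24 mm, joined by a core cylinder of radius 54 mm and height 278 mm. The lower flange rests on z = 0 and the three cylinders share a vertical axis.


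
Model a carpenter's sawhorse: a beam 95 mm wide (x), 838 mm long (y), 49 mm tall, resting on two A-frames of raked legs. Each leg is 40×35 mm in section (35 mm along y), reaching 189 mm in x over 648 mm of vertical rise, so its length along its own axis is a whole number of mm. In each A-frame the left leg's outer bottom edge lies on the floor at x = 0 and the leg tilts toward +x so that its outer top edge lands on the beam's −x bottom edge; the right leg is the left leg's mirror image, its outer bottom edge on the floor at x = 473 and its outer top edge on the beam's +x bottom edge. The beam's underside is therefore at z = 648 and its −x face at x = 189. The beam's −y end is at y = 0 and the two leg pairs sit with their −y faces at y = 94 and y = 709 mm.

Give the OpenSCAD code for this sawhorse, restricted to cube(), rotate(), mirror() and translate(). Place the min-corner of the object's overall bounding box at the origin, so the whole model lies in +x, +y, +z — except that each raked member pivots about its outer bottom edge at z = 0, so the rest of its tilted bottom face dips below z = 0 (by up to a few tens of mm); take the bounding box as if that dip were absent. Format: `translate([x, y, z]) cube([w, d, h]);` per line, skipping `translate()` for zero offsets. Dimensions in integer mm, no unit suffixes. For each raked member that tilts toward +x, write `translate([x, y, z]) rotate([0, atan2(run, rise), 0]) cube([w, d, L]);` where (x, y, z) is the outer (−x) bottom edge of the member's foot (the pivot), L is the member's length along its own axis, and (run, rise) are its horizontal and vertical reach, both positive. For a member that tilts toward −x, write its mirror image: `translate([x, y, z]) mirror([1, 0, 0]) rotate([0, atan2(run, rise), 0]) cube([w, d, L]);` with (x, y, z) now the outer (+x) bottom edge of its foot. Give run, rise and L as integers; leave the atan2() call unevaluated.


translate([189, 0, 648]) cube([95, 838, 49]);
translate([0, 94, 0]) rotate([0, atan2(189, 648), 0]) cube([40, 35, 675]);
translate([473, 94, 0]) mirror([1, 0, 0]) rotate([0, atan2(189, 648), 0]) cube([40, 35, 675]);
translate([0, 709, 0]) rotate([0, atan2(189, 648), 0]) cube([40, 35, 675]);
translate([473, 709, 0]) mirror([1, 0, 0]) rotate([0, atan2(189, 648), 0]) cube([40, 35, 675]);


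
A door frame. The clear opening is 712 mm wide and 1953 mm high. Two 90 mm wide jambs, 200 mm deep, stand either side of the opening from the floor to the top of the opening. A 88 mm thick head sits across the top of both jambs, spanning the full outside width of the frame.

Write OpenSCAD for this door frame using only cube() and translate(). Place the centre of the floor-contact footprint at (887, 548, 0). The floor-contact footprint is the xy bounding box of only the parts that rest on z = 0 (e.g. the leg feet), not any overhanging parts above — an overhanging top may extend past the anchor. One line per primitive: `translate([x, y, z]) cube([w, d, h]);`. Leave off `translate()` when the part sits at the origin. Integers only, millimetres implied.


translate([441, 448, 0]) cube([90, 200, 1953]);
translate([1243, 448, 0]) cube([90, 200, 1953]);
translate([441, 448, 1953]) cube([892, 200, 88]);


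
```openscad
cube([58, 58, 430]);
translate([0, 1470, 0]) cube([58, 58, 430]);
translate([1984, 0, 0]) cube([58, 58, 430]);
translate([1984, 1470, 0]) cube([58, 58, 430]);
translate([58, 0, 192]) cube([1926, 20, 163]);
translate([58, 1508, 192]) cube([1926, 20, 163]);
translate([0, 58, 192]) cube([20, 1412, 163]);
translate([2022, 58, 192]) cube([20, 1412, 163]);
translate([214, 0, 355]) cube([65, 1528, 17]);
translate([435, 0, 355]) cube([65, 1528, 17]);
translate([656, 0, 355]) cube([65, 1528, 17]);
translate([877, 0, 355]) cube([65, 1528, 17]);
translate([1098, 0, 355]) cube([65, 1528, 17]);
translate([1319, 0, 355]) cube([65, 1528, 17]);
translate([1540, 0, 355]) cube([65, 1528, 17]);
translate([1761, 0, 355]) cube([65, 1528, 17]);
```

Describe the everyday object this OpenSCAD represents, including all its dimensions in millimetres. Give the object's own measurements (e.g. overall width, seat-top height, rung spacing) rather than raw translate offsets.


A bed frame 2042 mm long (x) by 1528 mm wide (y). Four 58×58 mm corner posts, 430 mm tall, at the corners of the footprint. Four rails of 20 mm thickness and 163 mm height run between adjacent posts with their undersides at z = 192 mm, their outer faces flush with the outside of the frame (the two x-running rails run between the posts' inner faces; the two y-running rails run between the posts' inner faces). 8 slats, each 65 mm wide (x) and 17 mm thick, lie across the top of the two x-running rails, running the full 1528 mm width of the frame in y; along x they sit between the end posts with a 156 mm gap after the −x posts and between neighbouring slats, leaving 158 mm before the +x posts.


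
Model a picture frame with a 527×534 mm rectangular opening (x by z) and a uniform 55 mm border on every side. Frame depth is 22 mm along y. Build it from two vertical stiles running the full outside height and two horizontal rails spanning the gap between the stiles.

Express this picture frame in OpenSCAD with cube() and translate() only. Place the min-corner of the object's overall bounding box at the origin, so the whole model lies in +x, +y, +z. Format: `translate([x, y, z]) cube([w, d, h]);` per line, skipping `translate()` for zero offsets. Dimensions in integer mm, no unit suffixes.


cube([55, 22, 644]);
translate([582, 0, 0]) cube([55, 22, 644]);
translate([55, 0, 0]) cube([527, 22, 55]);
translate([55, 0, 589]) cube([527, 22, 55]);


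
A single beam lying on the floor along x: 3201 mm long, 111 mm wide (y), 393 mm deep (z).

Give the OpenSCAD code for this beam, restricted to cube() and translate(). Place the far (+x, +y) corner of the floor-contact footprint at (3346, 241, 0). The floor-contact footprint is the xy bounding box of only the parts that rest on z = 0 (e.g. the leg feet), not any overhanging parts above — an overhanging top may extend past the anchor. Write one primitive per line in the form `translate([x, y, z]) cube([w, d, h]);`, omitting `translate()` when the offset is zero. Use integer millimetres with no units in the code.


translate([145, 130, 0]) cube([3201, 111, 393]);
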